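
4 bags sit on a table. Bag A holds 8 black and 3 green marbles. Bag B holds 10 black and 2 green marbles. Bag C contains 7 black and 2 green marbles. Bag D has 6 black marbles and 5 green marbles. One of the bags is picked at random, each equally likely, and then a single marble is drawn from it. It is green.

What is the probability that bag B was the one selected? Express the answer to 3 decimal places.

0.149

For each hypothesis, P(data | H) works out to: P(data | bag A) = (3/11) = 3/11; P(data | bag B) = (2/12) = 1/6; P(data | bag C) = (2/9) = 2/9; P(data | bag D) = (5/11) = 5/11.
Multiplying each by its prior: 1/4 · 3/11 = 3/44, 1/4 · 1/6 = 1/24, 1/4 · 2/9 = 1/18, 1/4 · 5/11 = 5/44; summing to 221/792.
Hence P(bag B | data) = (1/24) / (221/792) = 33/221.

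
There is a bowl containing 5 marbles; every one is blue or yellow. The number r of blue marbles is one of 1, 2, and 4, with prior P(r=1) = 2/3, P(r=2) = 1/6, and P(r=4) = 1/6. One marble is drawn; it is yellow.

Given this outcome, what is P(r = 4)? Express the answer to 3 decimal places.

0.050

The likelihood of this draw under each hypothesis: P(data | r = 1) = (4/5) = 4/5; P(data | r = 2) = (3/5) = 3/5; P(data | r = 4) = (1/5) = 1/5.
Multiplying each by its prior: 2/3 · 4/5 = 8/15, 1/6 · 3/5 = 1/10, 1/6 · 1/5 = 1/30; with total 2/3.
So P(r = 4 | data) = (1/30) / (2/3) = 1/20.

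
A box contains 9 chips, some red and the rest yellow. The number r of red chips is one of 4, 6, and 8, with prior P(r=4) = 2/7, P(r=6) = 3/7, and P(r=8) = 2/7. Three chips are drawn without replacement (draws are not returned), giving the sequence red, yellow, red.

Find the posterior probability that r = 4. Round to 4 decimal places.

0.2390

For each hypothesis, P(data | H) works out to: P(data | r = 4) = (4/9)(5/8)(3/7) = 0.11905; P(data | r = 6) = (6/9)(3/8)(5/7) = 0.17857; P(data | r = 8) = (8/9)(1/8)(7/7) = 0.11111.
The prior-weighted likelihoods are 2/7 · 0.11905 = 0.034014, 3/7 · 0.17857 = 0.076531, 2/7 · 0.11111 = 0.031746; with total 0.14229.
By Bayes' rule, P(r = 4 | data) = (0.034014) / (0.14229) = 0.23904.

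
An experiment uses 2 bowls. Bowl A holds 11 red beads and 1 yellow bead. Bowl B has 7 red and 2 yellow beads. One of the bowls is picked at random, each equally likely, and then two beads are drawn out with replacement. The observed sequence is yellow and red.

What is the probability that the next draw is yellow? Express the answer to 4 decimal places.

0.1797

For each hypothesis, P(data | H) works out to: P(data | bowl A) = (1/12)(11/12) = 0.076389; P(data | bowl B) = (2/9)(7/9) = 0.17284.
Weighting by the prior gives 1/2 · 0.076389 = 0.038194, 1/2 · 0.17284 = 0.08642; these sum to 0.12461.
The posterior is then P(bowl A | data) = 0.3065, P(bowl B | data) = 0.6935.
The predictive probability is P(yellow next | data) = (1/12)(0.3065) + (2/9)(0.6935) = 0.17965.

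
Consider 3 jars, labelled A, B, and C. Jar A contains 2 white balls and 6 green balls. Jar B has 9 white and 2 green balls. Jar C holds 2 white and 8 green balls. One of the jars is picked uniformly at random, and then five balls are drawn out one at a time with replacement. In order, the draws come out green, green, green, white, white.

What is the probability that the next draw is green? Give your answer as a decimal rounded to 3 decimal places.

Under each hypothesis, the probability of the observed sequence is: P(data | jar A) = (6/8)(6/8)(6/8)(2/8)(2/8) = 0.026367; P(data | jar B) = (2/11)(2/11)(2/11)(9/11)(9/11) = 0.0040236; P(data | jar C) = (8/10)(8/10)(8/10)(2/10)(2/10) = 0.02048.
The prior-weighted likelihoods are 1/3 · 0.026367 = 0.0087891, 1/3 · 0.0040236 = 0.0013412, 1/3 · 0.02048 = 0.0068267; with total 0.016957.
Dividing through by the total gives posterior P(jar A | data) = 0.51832, P(jar B | data) = 0.079094, P(jar C | data) = 0.40259.
So P(green next | data) = Σ P(green next | H) P(H | data) = (3/4)(0.51832) + (2/11)(0.079094) + (4/5)(0.40259) = 0.72519.

0.725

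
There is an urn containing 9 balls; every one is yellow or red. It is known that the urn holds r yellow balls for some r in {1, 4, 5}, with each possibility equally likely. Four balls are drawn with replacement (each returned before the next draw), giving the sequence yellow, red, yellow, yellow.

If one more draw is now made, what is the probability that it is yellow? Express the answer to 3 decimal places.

0.508

Under each hypothesis, the probability of the observed sequence is: P(data | r = 1) = (1/9)(8/9)(1/9)(1/9) = 0.0012193; P(data | r = 4) = (4/9)(5/9)(4/9)(4/9) = 0.048773; P(data | r = 5) = (5/9)(4/9)(5/9)(5/9) = 0.076208.
The prior-weighted likelihoods are 1/3 · 0.0012193 = 0.00040644, 1/3 · 0.048773 = 0.016258, 1/3 · 0.076208 = 0.025403; summing to 0.042067.
Normalising, the posterior is P(r = 1 | data) = 0.0096618, P(r = 4 | data) = 0.38647, P(r = 5 | data) = 0.60386.
So P(yellow next | data) = Σ P(yellow next | H) P(H | data) = (1/9)(0.0096618) + (4/9)(0.38647) + (5/9)(0.60386) = 0.50832.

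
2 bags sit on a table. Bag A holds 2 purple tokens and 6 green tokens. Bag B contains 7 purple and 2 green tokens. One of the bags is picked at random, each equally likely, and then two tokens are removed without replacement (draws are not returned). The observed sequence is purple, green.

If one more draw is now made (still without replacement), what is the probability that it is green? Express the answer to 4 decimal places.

0.5049

Under each hypothesis, the probability of the observed sequence is: P(data | bag A) = (2/8)(6/7) = 3/14; P(data | bag B) = (7/9)(2/8) = 7/36.
Multiplying each by its prior: 1/2 · 3/14 = 3/28, 1/2 · 7/36 = 7/72; with total 103/504.
Dividing through by the total gives posterior P(bag A | data) = 54/103, P(bag B | data) = 49/103.
The predictive probability is P(green next | data) = (5/6)(54/103) + (1/7)(49/103) = 52/103.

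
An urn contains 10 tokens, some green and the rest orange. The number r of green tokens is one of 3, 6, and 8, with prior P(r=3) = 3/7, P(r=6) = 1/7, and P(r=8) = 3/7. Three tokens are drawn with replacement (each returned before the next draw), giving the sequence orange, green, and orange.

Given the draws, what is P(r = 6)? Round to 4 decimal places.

0.1517

Under each hypothesis, the probability of the observed sequence is: P(data | r = 3) = (7/10)(3/10)(7/10) = 0.147; P(data | r = 6) = (4/10)(6/10)(4/10) = 0.096; P(data | r = 8) = (2/10)(8/10)(2/10) = 0.032.
Multiplying each by its prior: 3/7 · 0.147 = 0.063, 1/7 · 0.096 = 0.013714, 3/7 · 0.032 = 0.013714; these sum to 0.090429.
So P(r = 6 | data) = (0.013714) / (0.090429) = 0.15166.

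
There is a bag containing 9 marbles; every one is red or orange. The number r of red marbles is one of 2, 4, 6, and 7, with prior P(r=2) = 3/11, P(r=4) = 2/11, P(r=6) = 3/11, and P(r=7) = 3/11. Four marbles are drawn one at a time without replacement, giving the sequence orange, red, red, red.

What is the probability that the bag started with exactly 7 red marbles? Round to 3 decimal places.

For each hypothesis, P(data | H) works out to: P(data | r = 2) = (7/9)(2/8)(1/7)(0/6) = 0; P(data | r = 4) = (5/9)(4/8)(3/7)(2/6) = 0.039683; P(data | r = 6) = (3/9)(6/8)(5/7)(4/6) = 0.11905; P(data | r = 7) = (2/9)(7/8)(6/7)(5/6) = 0.13889.
Multiplying each by its prior: 3/11 · 0 = 0, 2/11 · 0.039683 = 0.007215, 3/11 · 0.11905 = 0.032468, 3/11 · 0.13889 = 0.037879; with total 0.077561.
Therefore the posterior P(r = 7 | data) = (0.037879) / (0.077561) = 0.48837.

0.488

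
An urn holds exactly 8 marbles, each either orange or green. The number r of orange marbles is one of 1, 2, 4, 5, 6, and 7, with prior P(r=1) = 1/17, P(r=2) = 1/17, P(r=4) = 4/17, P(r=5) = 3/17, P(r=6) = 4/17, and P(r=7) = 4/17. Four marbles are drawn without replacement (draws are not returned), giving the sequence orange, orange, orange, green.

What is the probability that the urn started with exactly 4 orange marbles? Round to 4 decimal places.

Under each hypothesis, the probability of the observed sequence is: P(data | r = 1) = (1/8)(0/7) = 0; P(data | r = 2) = (2/8)(1/7)(0/6) = 0; P(data | r = 4) = (4/8)(3/7)(2/6)(4/5) = 0.057143; P(data | r = 5) = (5/8)(4/7)(3/6)(3/5) = 0.10714; P(data | r = 6) = (6/8)(5/7)(4/6)(2/5) = 0.14286; P(data | r = 7) = (7/8)(6/7)(5/6)(1/5) = 0.125.
The prior-weighted likelihoods are 1/17 · 0 = 0, 1/17 · 0 = 0, 4/17 · 0.057143 = 0.013445, 3/17 · 0.10714 = 0.018908, 4/17 · 0.14286 = 0.033613, 4/17 · 0.125 = 0.029412; these sum to 0.095378.
Therefore the posterior P(r = 4 | data) = (0.013445) / (0.095378) = 0.14097.

0.1410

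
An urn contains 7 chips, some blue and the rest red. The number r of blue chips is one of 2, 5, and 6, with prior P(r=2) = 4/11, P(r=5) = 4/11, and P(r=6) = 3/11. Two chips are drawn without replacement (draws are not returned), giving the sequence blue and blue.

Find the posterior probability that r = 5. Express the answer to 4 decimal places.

0.4494

The likelihood of the observed sequence under each hypothesis: P(data | r = 2) = (2/7)(1/6) = 1/21; P(data | r = 5) = (5/7)(4/6) = 10/21; P(data | r = 6) = (6/7)(5/6) = 5/7.
Weighting by the prior gives 4/11 · 1/21 = 4/231, 4/11 · 10/21 = 40/231, 3/11 · 5/7 = 15/77; these sum to 89/231.
So P(r = 5 | data) = (40/231) / (89/231) = 40/89.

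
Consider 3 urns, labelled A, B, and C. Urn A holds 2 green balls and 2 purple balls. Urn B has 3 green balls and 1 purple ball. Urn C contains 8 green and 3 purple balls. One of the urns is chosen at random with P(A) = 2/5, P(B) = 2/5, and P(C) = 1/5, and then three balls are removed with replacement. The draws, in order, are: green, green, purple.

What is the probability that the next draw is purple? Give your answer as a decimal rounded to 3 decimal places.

Under each hypothesis, the probability of the observed sequence is: P(data | urn A) = (2/4)(2/4)(2/4) = 0.125; P(data | urn B) = (3/4)(3/4)(1/4) = 0.14062; P(data | urn C) = (8/11)(8/11)(3/11) = 0.14425.
Multiplying each by its prior: 2/5 · 0.125 = 0.05, 2/5 · 0.14062 = 0.05625, 1/5 · 0.14425 = 0.02885; summing to 0.1351.
The posterior is then P(urn A | data) = 0.37009, P(urn B | data) = 0.41636, P(urn C | data) = 0.21355.
The predictive probability is P(purple next | data) = (1/2)(0.37009) + (1/4)(0.41636) + (3/11)(0.21355) = 0.34738.

0.347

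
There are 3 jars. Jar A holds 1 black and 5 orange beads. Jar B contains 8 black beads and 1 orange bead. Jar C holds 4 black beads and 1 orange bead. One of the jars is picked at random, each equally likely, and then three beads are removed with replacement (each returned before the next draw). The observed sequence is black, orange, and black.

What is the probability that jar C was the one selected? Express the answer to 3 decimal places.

0.536

Compute the likelihood of the observed sequence for each case: P(data | jar A) = (1/6)(5/6)(1/6) = 0.023148; P(data | jar B) = (8/9)(1/9)(8/9) = 0.087791; P(data | jar C) = (4/5)(1/5)(4/5) = 0.128.
The prior-weighted likelihoods are 1/3 · 0.023148 = 0.007716, 1/3 · 0.087791 = 0.029264, 1/3 · 0.128 = 0.042667; with total 0.079647.
By Bayes' rule, P(jar C | data) = (0.042667) / (0.079647) = 0.5357.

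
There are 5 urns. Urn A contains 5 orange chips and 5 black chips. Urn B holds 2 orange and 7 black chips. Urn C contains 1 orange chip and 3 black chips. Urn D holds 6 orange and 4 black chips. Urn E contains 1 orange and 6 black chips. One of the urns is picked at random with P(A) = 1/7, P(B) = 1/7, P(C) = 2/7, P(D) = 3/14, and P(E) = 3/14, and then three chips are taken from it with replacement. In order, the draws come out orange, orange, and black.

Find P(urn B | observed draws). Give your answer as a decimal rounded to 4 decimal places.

For each hypothesis, P(data | H) works out to: P(data | urn A) = (5/10)(5/10)(5/10) = 0.125; P(data | urn B) = (2/9)(2/9)(7/9) = 0.038409; P(data | urn C) = (1/4)(1/4)(3/4) = 0.046875; P(data | urn D) = (6/10)(6/10)(4/10) = 0.144; P(data | urn E) = (1/7)(1/7)(6/7) = 0.017493.
Weighting by the prior gives 1/7 · 0.125 = 0.017857, 1/7 · 0.038409 = 0.005487, 2/7 · 0.046875 = 0.013393, 3/14 · 0.144 = 0.030857, 3/14 · 0.017493 = 0.0037484; with total 0.071343.
Therefore the posterior P(urn B | data) = (0.005487) / (0.071343) = 0.07691.

0.0769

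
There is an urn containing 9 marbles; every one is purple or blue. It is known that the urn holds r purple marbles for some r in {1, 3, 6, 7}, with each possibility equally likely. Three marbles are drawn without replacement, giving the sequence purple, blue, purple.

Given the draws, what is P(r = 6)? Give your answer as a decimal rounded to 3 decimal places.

Under each hypothesis, the probability of the observed sequence is: P(data | r = 1) = (1/9)(8/8)(0/7) = 0; P(data | r = 3) = (3/9)(6/8)(2/7) = 1/14; P(data | r = 6) = (6/9)(3/8)(5/7) = 5/28; P(data | r = 7) = (7/9)(2/8)(6/7) = 1/6.
Weighting by the prior gives 1/4 · 0 = 0, 1/4 · 1/14 = 1/56, 1/4 · 5/28 = 5/112, 1/4 · 1/6 = 1/24; summing to 5/48.
Hence P(r = 6 | data) = (5/112) / (5/48) = 3/7.

0.429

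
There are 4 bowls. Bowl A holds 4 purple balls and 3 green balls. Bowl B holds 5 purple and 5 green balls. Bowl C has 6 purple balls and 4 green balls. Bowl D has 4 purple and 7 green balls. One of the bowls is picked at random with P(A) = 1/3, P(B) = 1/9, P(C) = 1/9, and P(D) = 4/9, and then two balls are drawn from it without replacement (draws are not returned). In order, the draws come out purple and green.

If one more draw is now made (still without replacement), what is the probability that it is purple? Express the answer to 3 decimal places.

0.479

Compute the likelihood of the observed sequence for each case: P(data | bowl A) = (4/7)(3/6) = 0.28571; P(data | bowl B) = (5/10)(5/9) = 0.27778; P(data | bowl C) = (6/10)(4/9) = 0.26667; P(data | bowl D) = (4/11)(7/10) = 0.25455.
Multiplying each by its prior: 1/3 · 0.28571 = 0.095238, 1/9 · 0.27778 = 0.030864, 1/9 · 0.26667 = 0.02963, 4/9 · 0.25455 = 0.11313; these sum to 0.26886.
Normalising, the posterior is P(bowl A | data) = 0.35423, P(bowl B | data) = 0.1148, P(bowl C | data) = 0.1102, P(bowl D | data) = 0.42078.
So P(purple next | data) = Σ P(purple next | H) P(H | data) = (3/5)(0.35423) + (1/2)(0.1148) + (5/8)(0.1102) + (1/3)(0.42078) = 0.47907.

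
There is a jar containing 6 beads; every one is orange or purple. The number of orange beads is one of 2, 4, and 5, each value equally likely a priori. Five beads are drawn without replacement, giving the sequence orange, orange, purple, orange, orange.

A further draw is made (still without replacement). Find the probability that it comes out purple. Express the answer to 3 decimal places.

0.286

The likelihood of the observed sequence under each hypothesis: P(data | r = 2) = (2/6)(1/5)(4/4)(0/3) = 0; P(data | r = 4) = (4/6)(3/5)(2/4)(2/3)(1/2) = 1/15; P(data | r = 5) = (5/6)(4/5)(1/4)(3/3)(2/2) = 1/6.
Multiplying each by its prior: 1/3 · 0 = 0, 1/3 · 1/15 = 1/45, 1/3 · 1/6 = 1/18; summing to 7/90.
Dividing through by the total gives posterior P(r = 2 | data) = 0, P(r = 4 | data) = 2/7, P(r = 5 | data) = 5/7.
So P(purple next | data) = Σ P(purple next | H) P(H | data) = (1)(2/7) + (0)(5/7) = 2/7.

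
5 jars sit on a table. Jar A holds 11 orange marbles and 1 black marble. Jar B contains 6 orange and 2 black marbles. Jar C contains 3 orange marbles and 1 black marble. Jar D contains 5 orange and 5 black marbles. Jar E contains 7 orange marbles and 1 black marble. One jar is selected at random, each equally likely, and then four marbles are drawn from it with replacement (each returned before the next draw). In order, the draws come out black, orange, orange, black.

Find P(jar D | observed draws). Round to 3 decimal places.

The likelihood of the observed sequence under each hypothesis: P(data | jar A) = (1/12)(11/12)(11/12)(1/12) = 0.0058353; P(data | jar B) = (2/8)(6/8)(6/8)(2/8) = 0.035156; P(data | jar C) = (1/4)(3/4)(3/4)(1/4) = 0.035156; P(data | jar D) = (5/10)(5/10)(5/10)(5/10) = 0.0625; P(data | jar E) = (1/8)(7/8)(7/8)(1/8) = 0.011963.
Multiplying each by its prior: 1/5 · 0.0058353 = 0.0011671, 1/5 · 0.035156 = 0.0070313, 1/5 · 0.035156 = 0.0070313, 1/5 · 0.0625 = 0.0125, 1/5 · 0.011963 = 0.0023926; with total 0.030122.
So P(jar D | data) = (0.0125) / (0.030122) = 0.41498.

0.415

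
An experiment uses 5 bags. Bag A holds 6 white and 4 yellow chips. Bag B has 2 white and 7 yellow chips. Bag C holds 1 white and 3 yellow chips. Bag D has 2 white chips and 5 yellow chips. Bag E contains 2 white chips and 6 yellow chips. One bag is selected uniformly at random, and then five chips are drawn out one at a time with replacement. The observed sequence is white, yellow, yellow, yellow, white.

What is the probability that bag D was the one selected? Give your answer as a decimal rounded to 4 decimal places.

0.2310

Under each hypothesis, the probability of the observed sequence is: P(data | bag A) = (6/10)(4/10)(4/10)(4/10)(6/10) = 0.02304; P(data | bag B) = (2/9)(7/9)(7/9)(7/9)(2/9) = 0.023235; P(data | bag C) = (1/4)(3/4)(3/4)(3/4)(1/4) = 0.026367; P(data | bag D) = (2/7)(5/7)(5/7)(5/7)(2/7) = 0.02975; P(data | bag E) = (2/8)(6/8)(6/8)(6/8)(2/8) = 0.026367.
Weighting by the prior gives 1/5 · 0.02304 = 0.004608, 1/5 · 0.023235 = 0.004647, 1/5 · 0.026367 = 0.0052734, 1/5 · 0.02975 = 0.0059499, 1/5 · 0.026367 = 0.0052734; these sum to 0.025752.
Therefore the posterior P(bag D | data) = (0.0059499) / (0.025752) = 0.23105.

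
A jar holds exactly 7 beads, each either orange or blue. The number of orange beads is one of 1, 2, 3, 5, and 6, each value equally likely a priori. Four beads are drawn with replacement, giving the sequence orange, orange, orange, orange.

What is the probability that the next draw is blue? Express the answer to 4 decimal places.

Under each hypothesis, the probability of the observed sequence is: P(data | r = 1) = (1/7)(1/7)(1/7)(1/7) = 0.00041649; P(data | r = 2) = (2/7)(2/7)(2/7)(2/7) = 0.0066639; P(data | r = 3) = (3/7)(3/7)(3/7)(3/7) = 0.033736; P(data | r = 5) = (5/7)(5/7)(5/7)(5/7) = 0.26031; P(data | r = 6) = (6/7)(6/7)(6/7)(6/7) = 0.53978.
The prior-weighted likelihoods are 1/5 · 0.00041649 = 8.3299e-05, 1/5 · 0.0066639 = 0.0013328, 1/5 · 0.033736 = 0.0067472, 1/5 · 0.26031 = 0.052062, 1/5 · 0.53978 = 0.10796; summing to 0.16818.
Dividing through by the total gives posterior P(r = 1 | data) = 0.00049529, P(r = 2 | data) = 0.0079247, P(r = 3 | data) = 0.040119, P(r = 5 | data) = 0.30956, P(r = 6 | data) = 0.6419.
The predictive probability is P(blue next | data) = (6/7)(0.00049529) + (5/7)(0.0079247) + (4/7)(0.040119) + (2/7)(0.30956) + (1/7)(0.6419) = 0.20916.

0.2092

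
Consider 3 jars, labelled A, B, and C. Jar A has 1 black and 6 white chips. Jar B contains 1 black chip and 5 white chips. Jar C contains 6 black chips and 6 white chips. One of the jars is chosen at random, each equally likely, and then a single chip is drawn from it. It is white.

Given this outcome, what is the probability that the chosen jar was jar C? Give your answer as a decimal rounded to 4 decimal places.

0.2283

For each hypothesis, P(data | H) works out to: P(data | jar A) = (6/7) = 6/7; P(data | jar B) = (5/6) = 5/6; P(data | jar C) = (6/12) = 1/2.
Multiplying each by its prior: 1/3 · 6/7 = 2/7, 1/3 · 5/6 = 5/18, 1/3 · 1/2 = 1/6; with total 46/63.
Therefore the posterior P(jar C | data) = (1/6) / (46/63) = 21/92.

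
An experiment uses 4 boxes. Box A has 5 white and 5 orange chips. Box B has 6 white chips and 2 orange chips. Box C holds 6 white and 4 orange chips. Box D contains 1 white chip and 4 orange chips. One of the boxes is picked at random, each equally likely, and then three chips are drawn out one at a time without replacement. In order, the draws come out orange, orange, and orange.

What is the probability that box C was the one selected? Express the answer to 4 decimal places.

Under each hypothesis, the probability of the observed sequence is: P(data | box A) = (5/10)(4/9)(3/8) = 1/12; P(data | box B) = (2/8)(1/7)(0/6) = 0; P(data | box C) = (4/10)(3/9)(2/8) = 1/30; P(data | box D) = (4/5)(3/4)(2/3) = 2/5.
The prior-weighted likelihoods are 1/4 · 1/12 = 1/48, 1/4 · 0 = 0, 1/4 · 1/30 = 1/120, 1/4 · 2/5 = 1/10; summing to 31/240.
Hence P(box C | data) = (1/120) / (31/240) = 2/31.

0.0645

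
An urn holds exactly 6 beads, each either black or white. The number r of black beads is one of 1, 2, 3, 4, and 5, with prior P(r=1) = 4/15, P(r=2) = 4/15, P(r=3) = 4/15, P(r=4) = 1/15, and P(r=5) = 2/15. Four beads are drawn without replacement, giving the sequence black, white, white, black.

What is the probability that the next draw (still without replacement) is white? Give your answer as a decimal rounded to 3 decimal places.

For each hypothesis, P(data | H) works out to: P(data | r = 1) = (1/6)(5/5)(4/4)(0/3) = 0; P(data | r = 2) = (2/6)(4/5)(3/4)(1/3) = 1/15; P(data | r = 3) = (3/6)(3/5)(2/4)(2/3) = 1/10; P(data | r = 4) = (4/6)(2/5)(1/4)(3/3) = 1/15; P(data | r = 5) = (5/6)(1/5)(0/4) = 0.
Multiplying each by its prior: 4/15 · 0 = 0, 4/15 · 1/15 = 4/225, 4/15 · 1/10 = 2/75, 1/15 · 1/15 = 1/225, 2/15 · 0 = 0; with total 11/225.
The posterior is then P(r = 1 | data) = 0, P(r = 2 | data) = 4/11, P(r = 3 | data) = 6/11, P(r = 4 | data) = 1/11, P(r = 5 | data) = 0.
Averaging over the posterior, P(white next | data) = (1)(4/11) + (1/2)(6/11) + (0)(1/11) = 7/11.

0.636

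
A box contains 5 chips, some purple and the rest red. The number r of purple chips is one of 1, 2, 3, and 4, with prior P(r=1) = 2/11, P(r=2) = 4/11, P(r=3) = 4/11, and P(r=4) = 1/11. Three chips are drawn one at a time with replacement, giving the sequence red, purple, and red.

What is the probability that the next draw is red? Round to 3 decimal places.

0.569

For each hypothesis, P(data | H) works out to: P(data | r = 1) = (4/5)(1/5)(4/5) = 0.128; P(data | r = 2) = (3/5)(2/5)(3/5) = 0.144; P(data | r = 3) = (2/5)(3/5)(2/5) = 0.096; P(data | r = 4) = (1/5)(4/5)(1/5) = 0.032.
Weighting by the prior gives 2/11 · 0.128 = 0.023273, 4/11 · 0.144 = 0.052364, 4/11 · 0.096 = 0.034909, 1/11 · 0.032 = 0.0029091; these sum to 0.11345.
The posterior is then P(r = 1 | data) = 0.20513, P(r = 2 | data) = 0.46154, P(r = 3 | data) = 0.30769, P(r = 4 | data) = 0.025641.
Averaging over the posterior, P(red next | data) = (4/5)(0.20513) + (3/5)(0.46154) + (2/5)(0.30769) + (1/5)(0.025641) = 0.56923.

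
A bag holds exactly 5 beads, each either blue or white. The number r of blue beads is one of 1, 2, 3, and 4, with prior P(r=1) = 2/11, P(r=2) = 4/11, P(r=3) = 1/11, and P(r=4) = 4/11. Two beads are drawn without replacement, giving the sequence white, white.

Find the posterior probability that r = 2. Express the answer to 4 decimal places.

Under each hypothesis, the probability of the observed sequence is: P(data | r = 1) = (4/5)(3/4) = 3/5; P(data | r = 2) = (3/5)(2/4) = 3/10; P(data | r = 3) = (2/5)(1/4) = 1/10; P(data | r = 4) = (1/5)(0/4) = 0.
Multiplying each by its prior: 2/11 · 3/5 = 6/55, 4/11 · 3/10 = 6/55, 1/11 · 1/10 = 1/110, 4/11 · 0 = 0; summing to 5/22.
Hence P(r = 2 | data) = (6/55) / (5/22) = 12/25.

0.4800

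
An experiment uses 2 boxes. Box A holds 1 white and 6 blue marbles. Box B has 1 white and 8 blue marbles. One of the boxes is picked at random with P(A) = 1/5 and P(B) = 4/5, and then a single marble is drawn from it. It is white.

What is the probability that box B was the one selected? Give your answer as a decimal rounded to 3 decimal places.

0.757

The likelihood of this draw under each hypothesis: P(data | box A) = (1/7) = 1/7; P(data | box B) = (1/9) = 1/9.
Weighting by the prior gives 1/5 · 1/7 = 1/35, 4/5 · 1/9 = 4/45; these sum to 37/315.
Hence P(box B | data) = (4/45) / (37/315) = 28/37.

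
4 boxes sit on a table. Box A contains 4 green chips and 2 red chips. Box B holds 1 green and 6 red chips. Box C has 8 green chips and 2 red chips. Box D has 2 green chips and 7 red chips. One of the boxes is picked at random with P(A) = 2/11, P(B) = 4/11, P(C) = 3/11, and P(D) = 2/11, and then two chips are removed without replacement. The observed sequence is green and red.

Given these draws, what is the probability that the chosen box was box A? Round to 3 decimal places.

0.263

For each hypothesis, P(data | H) works out to: P(data | box A) = (4/6)(2/5) = 0.26667; P(data | box B) = (1/7)(6/6) = 0.14286; P(data | box C) = (8/10)(2/9) = 0.17778; P(data | box D) = (2/9)(7/8) = 0.19444.
The prior-weighted likelihoods are 2/11 · 0.26667 = 0.048485, 4/11 · 0.14286 = 0.051948, 3/11 · 0.17778 = 0.048485, 2/11 · 0.19444 = 0.035354; with total 0.18427.
So P(box A | data) = (0.048485) / (0.18427) = 0.26312.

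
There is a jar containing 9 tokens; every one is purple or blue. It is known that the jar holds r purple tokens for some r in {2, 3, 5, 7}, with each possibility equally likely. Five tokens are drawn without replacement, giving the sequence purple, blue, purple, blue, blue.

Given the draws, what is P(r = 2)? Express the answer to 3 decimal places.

0.259

For each hypothesis, P(data | H) works out to: P(data | r = 2) = (2/9)(7/8)(1/7)(6/6)(5/5) = 1/36; P(data | r = 3) = (3/9)(6/8)(2/7)(5/6)(4/5) = 1/21; P(data | r = 5) = (5/9)(4/8)(4/7)(3/6)(2/5) = 2/63; P(data | r = 7) = (7/9)(2/8)(6/7)(1/6)(0/5) = 0.
The prior-weighted likelihoods are 1/4 · 1/36 = 1/144, 1/4 · 1/21 = 1/84, 1/4 · 2/63 = 1/126, 1/4 · 0 = 0; with total 3/112.
Hence P(r = 2 | data) = (1/144) / (3/112) = 7/27.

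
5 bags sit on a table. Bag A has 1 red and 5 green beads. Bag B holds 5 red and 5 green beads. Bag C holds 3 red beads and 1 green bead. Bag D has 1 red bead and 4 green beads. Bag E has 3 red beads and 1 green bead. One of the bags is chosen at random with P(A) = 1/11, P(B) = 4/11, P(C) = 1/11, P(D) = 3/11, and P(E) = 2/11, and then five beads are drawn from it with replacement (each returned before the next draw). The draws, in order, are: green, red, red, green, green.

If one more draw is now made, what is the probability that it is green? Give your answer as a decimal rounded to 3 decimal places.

0.575

The likelihood of the observed sequence under each hypothesis: P(data | bag A) = (5/6)(1/6)(1/6)(5/6)(5/6) = 0.016075; P(data | bag B) = (5/10)(5/10)(5/10)(5/10)(5/10) = 0.03125; P(data | bag C) = (1/4)(3/4)(3/4)(1/4)(1/4) = 0.0087891; P(data | bag D) = (4/5)(1/5)(1/5)(4/5)(4/5) = 0.02048; P(data | bag E) = (1/4)(3/4)(3/4)(1/4)(1/4) = 0.0087891.
Weighting by the prior gives 1/11 · 0.016075 = 0.0014614, 4/11 · 0.03125 = 0.011364, 1/11 · 0.0087891 = 0.00079901, 3/11 · 0.02048 = 0.0055855, 2/11 · 0.0087891 = 0.001598; these sum to 0.020807.
The posterior is then P(bag A | data) = 0.070233, P(bag B | data) = 0.54613, P(bag C | data) = 0.0384, P(bag D | data) = 0.26843, P(bag E | data) = 0.0768.
The predictive probability is P(green next | data) = (5/6)(0.070233) + (1/2)(0.54613) + (1/4)(0.0384) + (4/5)(0.26843) + (1/4)(0.0768) = 0.57514.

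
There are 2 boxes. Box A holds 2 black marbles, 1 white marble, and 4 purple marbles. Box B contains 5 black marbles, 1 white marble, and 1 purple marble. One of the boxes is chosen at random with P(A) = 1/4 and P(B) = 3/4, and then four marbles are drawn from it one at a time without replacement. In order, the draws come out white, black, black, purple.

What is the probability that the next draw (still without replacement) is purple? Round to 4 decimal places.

The likelihood of the observed sequence under each hypothesis: P(data | box A) = (1/7)(2/6)(1/5)(4/4) = 1/105; P(data | box B) = (1/7)(5/6)(4/5)(1/4) = 1/42.
Multiplying each by its prior: 1/4 · 1/105 = 1/420, 3/4 · 1/42 = 1/56; summing to 17/840.
Dividing through by the total gives posterior P(box A | data) = 2/17, P(box B | data) = 15/17.
So P(purple next | data) = Σ P(purple next | H) P(H | data) = (1)(2/17) + (0)(15/17) = 2/17.

0.1176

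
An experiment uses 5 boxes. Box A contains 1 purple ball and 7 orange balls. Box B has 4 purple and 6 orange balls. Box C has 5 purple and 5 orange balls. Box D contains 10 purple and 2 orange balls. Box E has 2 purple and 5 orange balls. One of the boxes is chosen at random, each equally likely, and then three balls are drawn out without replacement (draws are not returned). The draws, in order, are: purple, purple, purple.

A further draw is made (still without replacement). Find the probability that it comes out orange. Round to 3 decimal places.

0.316

The likelihood of the observed sequence under each hypothesis: P(data | box A) = (1/8)(0/7) = 0; P(data | box B) = (4/10)(3/9)(2/8) = 0.033333; P(data | box C) = (5/10)(4/9)(3/8) = 0.083333; P(data | box D) = (10/12)(9/11)(8/10) = 0.54545; P(data | box E) = (2/7)(1/6)(0/5) = 0.
The prior-weighted likelihoods are 1/5 · 0 = 0, 1/5 · 0.033333 = 0.0066667, 1/5 · 0.083333 = 0.016667, 1/5 · 0.54545 = 0.10909, 1/5 · 0 = 0; summing to 0.13242.
The posterior is then P(box A | data) = 0, P(box B | data) = 0.050343, P(box C | data) = 0.12586, P(box D | data) = 0.8238, P(box E | data) = 0.
So P(orange next | data) = Σ P(orange next | H) P(H | data) = (6/7)(0.050343) + (5/7)(0.12586) + (2/9)(0.8238) = 0.31612.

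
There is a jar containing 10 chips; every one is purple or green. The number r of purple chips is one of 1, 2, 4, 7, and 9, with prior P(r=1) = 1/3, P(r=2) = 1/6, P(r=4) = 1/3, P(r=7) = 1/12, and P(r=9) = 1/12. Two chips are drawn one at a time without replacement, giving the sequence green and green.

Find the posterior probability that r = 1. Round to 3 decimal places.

For each hypothesis, P(data | H) works out to: P(data | r = 1) = (9/10)(8/9) = 4/5; P(data | r = 2) = (8/10)(7/9) = 28/45; P(data | r = 4) = (6/10)(5/9) = 1/3; P(data | r = 7) = (3/10)(2/9) = 1/15; P(data | r = 9) = (1/10)(0/9) = 0.
The prior-weighted likelihoods are 1/3 · 4/5 = 4/15, 1/6 · 28/45 = 14/135, 1/3 · 1/3 = 1/9, 1/12 · 1/15 = 1/180, 1/12 · 0 = 0; with total 263/540.
Hence P(r = 1 | data) = (4/15) / (263/540) = 144/263.

0.548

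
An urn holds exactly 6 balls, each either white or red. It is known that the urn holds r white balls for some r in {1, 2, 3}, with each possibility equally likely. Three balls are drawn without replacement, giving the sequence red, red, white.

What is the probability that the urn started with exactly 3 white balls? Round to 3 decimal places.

0.290

For each hypothesis, P(data | H) works out to: P(data | r = 1) = (5/6)(4/5)(1/4) = 1/6; P(data | r = 2) = (4/6)(3/5)(2/4) = 1/5; P(data | r = 3) = (3/6)(2/5)(3/4) = 3/20.
The prior-weighted likelihoods are 1/3 · 1/6 = 1/18, 1/3 · 1/5 = 1/15, 1/3 · 3/20 = 1/20; with total 31/180.
Hence P(r = 3 | data) = (1/20) / (31/180) = 9/31.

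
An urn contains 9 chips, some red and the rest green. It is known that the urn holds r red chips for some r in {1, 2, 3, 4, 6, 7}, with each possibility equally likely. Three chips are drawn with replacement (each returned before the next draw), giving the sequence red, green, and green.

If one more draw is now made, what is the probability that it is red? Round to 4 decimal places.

The likelihood of the observed sequence under each hypothesis: P(data | r = 1) = (1/9)(8/9)(8/9) = 0.087791; P(data | r = 2) = (2/9)(7/9)(7/9) = 0.13443; P(data | r = 3) = (3/9)(6/9)(6/9) = 0.14815; P(data | r = 4) = (4/9)(5/9)(5/9) = 0.13717; P(data | r = 6) = (6/9)(3/9)(3/9) = 0.074074; P(data | r = 7) = (7/9)(2/9)(2/9) = 0.038409.
The prior-weighted likelihoods are 1/6 · 0.087791 = 0.014632, 1/6 · 0.13443 = 0.022405, 1/6 · 0.14815 = 0.024691, 1/6 · 0.13717 = 0.022862, 1/6 · 0.074074 = 0.012346, 1/6 · 0.038409 = 0.0064015; with total 0.10334.
The posterior is then P(r = 1 | data) = 0.14159, P(r = 2 | data) = 0.21681, P(r = 3 | data) = 0.23894, P(r = 4 | data) = 0.22124, P(r = 6 | data) = 0.11947, P(r = 7 | data) = 0.061947.
The predictive probability is P(red next | data) = (1/9)(0.14159) + (2/9)(0.21681) + (1/3)(0.23894) + (4/9)(0.22124) + (2/3)(0.11947) + (7/9)(0.061947) = 0.36971.

0.3697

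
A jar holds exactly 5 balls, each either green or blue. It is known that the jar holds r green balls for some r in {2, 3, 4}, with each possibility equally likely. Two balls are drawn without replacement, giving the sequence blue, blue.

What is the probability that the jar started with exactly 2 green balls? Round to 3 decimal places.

Under each hypothesis, the probability of the observed sequence is: P(data | r = 2) = (3/5)(2/4) = 3/10; P(data | r = 3) = (2/5)(1/4) = 1/10; P(data | r = 4) = (1/5)(0/4) = 0.
Weighting by the prior gives 1/3 · 3/10 = 1/10, 1/3 · 1/10 = 1/30, 1/3 · 0 = 0; summing to 2/15.
Therefore the posterior P(r = 2 | data) = (1/10) / (2/15) = 3/4.

0.750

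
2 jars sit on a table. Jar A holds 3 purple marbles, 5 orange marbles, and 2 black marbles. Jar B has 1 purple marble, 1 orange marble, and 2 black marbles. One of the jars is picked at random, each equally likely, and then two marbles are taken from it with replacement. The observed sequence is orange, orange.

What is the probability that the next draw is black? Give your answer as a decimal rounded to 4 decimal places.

0.2600

For each hypothesis, P(data | H) works out to: P(data | jar A) = (5/10)(5/10) = 1/4; P(data | jar B) = (1/4)(1/4) = 1/16.
The prior-weighted likelihoods are 1/2 · 1/4 = 1/8, 1/2 · 1/16 = 1/32; these sum to 5/32.
Normalising, the posterior is P(jar A | data) = 4/5, P(jar B | data) = 1/5.
So P(black next | data) = Σ P(black next | H) P(H | data) = (1/5)(4/5) + (1/2)(1/5) = 13/50.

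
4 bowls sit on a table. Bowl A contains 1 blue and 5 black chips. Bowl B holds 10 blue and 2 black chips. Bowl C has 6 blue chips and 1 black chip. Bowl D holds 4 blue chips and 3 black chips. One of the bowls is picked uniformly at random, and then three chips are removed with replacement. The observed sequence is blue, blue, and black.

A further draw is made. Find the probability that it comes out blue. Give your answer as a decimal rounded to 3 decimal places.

0.704

Compute the likelihood of the observed sequence for each case: P(data | bowl A) = (1/6)(1/6)(5/6) = 0.023148; P(data | bowl B) = (10/12)(10/12)(2/12) = 0.11574; P(data | bowl C) = (6/7)(6/7)(1/7) = 0.10496; P(data | bowl D) = (4/7)(4/7)(3/7) = 0.13994.
Weighting by the prior gives 1/4 · 0.023148 = 0.005787, 1/4 · 0.11574 = 0.028935, 1/4 · 0.10496 = 0.026239, 1/4 · 0.13994 = 0.034985; with total 0.095947.
The posterior is then P(bowl A | data) = 0.060315, P(bowl B | data) = 0.30158, P(bowl C | data) = 0.27348, P(bowl D | data) = 0.36463.
The predictive probability is P(blue next | data) = (1/6)(0.060315) + (5/6)(0.30158) + (6/7)(0.27348) + (4/7)(0.36463) = 0.70414.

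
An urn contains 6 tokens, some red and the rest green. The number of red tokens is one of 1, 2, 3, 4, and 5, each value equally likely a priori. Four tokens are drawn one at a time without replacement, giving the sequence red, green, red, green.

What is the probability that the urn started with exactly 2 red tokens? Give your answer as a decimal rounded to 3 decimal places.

The likelihood of the observed sequence under each hypothesis: P(data | r = 1) = (1/6)(5/5)(0/4) = 0; P(data | r = 2) = (2/6)(4/5)(1/4)(3/3) = 1/15; P(data | r = 3) = (3/6)(3/5)(2/4)(2/3) = 1/10; P(data | r = 4) = (4/6)(2/5)(3/4)(1/3) = 1/15; P(data | r = 5) = (5/6)(1/5)(4/4)(0/3) = 0.
Multiplying each by its prior: 1/5 · 0 = 0, 1/5 · 1/15 = 1/75, 1/5 · 1/10 = 1/50, 1/5 · 1/15 = 1/75, 1/5 · 0 = 0; summing to 7/150.
So P(r = 2 | data) = (1/75) / (7/150) = 2/7.

0.286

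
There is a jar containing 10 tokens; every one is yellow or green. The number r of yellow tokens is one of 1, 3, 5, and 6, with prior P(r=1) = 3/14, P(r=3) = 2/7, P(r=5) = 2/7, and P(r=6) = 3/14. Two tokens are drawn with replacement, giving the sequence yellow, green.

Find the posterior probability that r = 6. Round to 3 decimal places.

0.254

For each hypothesis, P(data | H) works out to: P(data | r = 1) = (1/10)(9/10) = 0.09; P(data | r = 3) = (3/10)(7/10) = 0.21; P(data | r = 5) = (5/10)(5/10) = 0.25; P(data | r = 6) = (6/10)(4/10) = 0.24.
Multiplying each by its prior: 3/14 · 0.09 = 0.019286, 2/7 · 0.21 = 0.06, 2/7 · 0.25 = 0.071429, 3/14 · 0.24 = 0.051429; summing to 0.20214.
By Bayes' rule, P(r = 6 | data) = (0.051429) / (0.20214) = 0.25442.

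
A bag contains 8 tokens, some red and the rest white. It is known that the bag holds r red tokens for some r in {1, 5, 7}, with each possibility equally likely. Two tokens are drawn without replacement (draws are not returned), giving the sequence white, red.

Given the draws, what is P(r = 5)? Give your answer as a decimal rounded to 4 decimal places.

0.5172

The likelihood of the observed sequence under each hypothesis: P(data | r = 1) = (7/8)(1/7) = 1/8; P(data | r = 5) = (3/8)(5/7) = 15/56; P(data | r = 7) = (1/8)(7/7) = 1/8.
Weighting by the prior gives 1/3 · 1/8 = 1/24, 1/3 · 15/56 = 5/56, 1/3 · 1/8 = 1/24; summing to 29/168.
Hence P(r = 5 | data) = (5/56) / (29/168) = 15/29.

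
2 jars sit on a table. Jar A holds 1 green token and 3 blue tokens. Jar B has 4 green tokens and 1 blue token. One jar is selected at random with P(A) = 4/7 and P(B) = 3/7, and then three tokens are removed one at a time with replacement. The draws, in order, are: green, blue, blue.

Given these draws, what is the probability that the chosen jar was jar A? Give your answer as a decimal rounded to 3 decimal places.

0.854

Compute the likelihood of the observed sequence for each case: P(data | jar A) = (1/4)(3/4)(3/4) = 0.14062; P(data | jar B) = (4/5)(1/5)(1/5) = 0.032.
Multiplying each by its prior: 4/7 · 0.14062 = 0.080357, 3/7 · 0.032 = 0.013714; summing to 0.094071.
By Bayes' rule, P(jar A | data) = (0.080357) / (0.094071) = 0.85421.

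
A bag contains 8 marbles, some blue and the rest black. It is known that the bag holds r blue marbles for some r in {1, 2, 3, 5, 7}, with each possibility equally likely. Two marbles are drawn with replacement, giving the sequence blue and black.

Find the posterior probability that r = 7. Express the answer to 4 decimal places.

0.1250

The likelihood of the observed sequence under each hypothesis: P(data | r = 1) = (1/8)(7/8) = 7/64; P(data | r = 2) = (2/8)(6/8) = 3/16; P(data | r = 3) = (3/8)(5/8) = 15/64; P(data | r = 5) = (5/8)(3/8) = 15/64; P(data | r = 7) = (7/8)(1/8) = 7/64.
Multiplying each by its prior: 1/5 · 7/64 = 7/320, 1/5 · 3/16 = 3/80, 1/5 · 15/64 = 3/64, 1/5 · 15/64 = 3/64, 1/5 · 7/64 = 7/320; these sum to 7/40.
Hence P(r = 7 | data) = (7/320) / (7/40) = 1/8.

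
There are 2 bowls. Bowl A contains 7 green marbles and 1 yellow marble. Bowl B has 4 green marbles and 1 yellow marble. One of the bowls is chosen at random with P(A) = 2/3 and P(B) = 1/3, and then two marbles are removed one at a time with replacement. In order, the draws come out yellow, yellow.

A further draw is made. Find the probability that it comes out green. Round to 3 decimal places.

For each hypothesis, P(data | H) works out to: P(data | bowl A) = (1/8)(1/8) = 1/64; P(data | bowl B) = (1/5)(1/5) = 1/25.
Weighting by the prior gives 2/3 · 1/64 = 1/96, 1/3 · 1/25 = 1/75; these sum to 19/800.
Dividing through by the total gives posterior P(bowl A | data) = 25/57, P(bowl B | data) = 32/57.
Averaging over the posterior, P(green next | data) = (7/8)(25/57) + (4/5)(32/57) = 633/760.

0.833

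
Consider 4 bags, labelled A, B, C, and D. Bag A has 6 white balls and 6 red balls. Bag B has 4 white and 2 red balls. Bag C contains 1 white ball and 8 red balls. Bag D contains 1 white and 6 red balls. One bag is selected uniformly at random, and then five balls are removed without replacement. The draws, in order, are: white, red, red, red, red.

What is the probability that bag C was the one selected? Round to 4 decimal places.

Compute the likelihood of the observed sequence for each case: P(data | bag A) = (6/12)(6/11)(5/10)(4/9)(3/8) = 0.022727; P(data | bag B) = (4/6)(2/5)(1/4)(0/3) = 0; P(data | bag C) = (1/9)(8/8)(7/7)(6/6)(5/5) = 0.11111; P(data | bag D) = (1/7)(6/6)(5/5)(4/4)(3/3) = 0.14286.
Weighting by the prior gives 1/4 · 0.022727 = 0.0056818, 1/4 · 0 = 0, 1/4 · 0.11111 = 0.027778, 1/4 · 0.14286 = 0.035714; these sum to 0.069174.
Hence P(bag C | data) = (0.027778) / (0.069174) = 0.40156.

0.4016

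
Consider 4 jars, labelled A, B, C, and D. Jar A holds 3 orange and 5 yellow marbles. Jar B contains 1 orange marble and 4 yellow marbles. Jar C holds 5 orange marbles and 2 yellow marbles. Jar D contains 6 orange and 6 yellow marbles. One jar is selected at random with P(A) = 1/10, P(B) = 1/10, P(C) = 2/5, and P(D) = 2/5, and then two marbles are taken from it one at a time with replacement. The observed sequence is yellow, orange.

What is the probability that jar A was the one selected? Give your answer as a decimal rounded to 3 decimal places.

0.106

For each hypothesis, P(data | H) works out to: P(data | jar A) = (5/8)(3/8) = 0.23438; P(data | jar B) = (4/5)(1/5) = 0.16; P(data | jar C) = (2/7)(5/7) = 0.20408; P(data | jar D) = (6/12)(6/12) = 0.25.
The prior-weighted likelihoods are 1/10 · 0.23438 = 0.023438, 1/10 · 0.16 = 0.016, 2/5 · 0.20408 = 0.081633, 2/5 · 0.25 = 0.1; with total 0.22107.
Therefore the posterior P(jar A | data) = (0.023438) / (0.22107) = 0.10602.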